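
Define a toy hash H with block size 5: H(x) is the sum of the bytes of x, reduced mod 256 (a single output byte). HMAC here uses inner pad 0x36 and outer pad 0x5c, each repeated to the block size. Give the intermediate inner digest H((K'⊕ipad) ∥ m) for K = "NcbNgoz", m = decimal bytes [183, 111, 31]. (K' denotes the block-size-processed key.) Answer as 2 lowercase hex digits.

Key "NcbNgoz" = 4e 63 62 4e 67 6f 7a is 7 bytes > B = 5, so hash it first: H(key) = b1, then zero-pad to 5 bytes: K' = b1 00 00 00 00.
K' ⊕ ipad = 87 36 36 36 36.
Inner input = 87 36 36 36 36 ∥ b7 6f 1f.
Inner hash: sum = 135+54+54+54+54+183+111+31 = 676; mod 256 = 164 → a4.

a4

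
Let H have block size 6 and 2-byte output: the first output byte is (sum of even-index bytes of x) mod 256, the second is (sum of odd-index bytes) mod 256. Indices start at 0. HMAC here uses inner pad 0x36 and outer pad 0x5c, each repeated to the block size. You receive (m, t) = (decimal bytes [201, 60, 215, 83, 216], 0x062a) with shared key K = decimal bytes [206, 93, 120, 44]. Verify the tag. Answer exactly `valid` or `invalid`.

Key decimal bytes [206, 93, 120, 44] = ce 5d 78 2c is 4 bytes ≤ B = 6; zero-pad to 6 bytes: K' = ce 5d 78 2c 00 00.
K' ⊕ ipad = f8 6b 4e 1a 36 36; K' ⊕ opad = 92 01 24 70 5c 5c.
Inner hash: even-index sum = 1012 mod 256 = 244; odd-index sum = 330 mod 256 = 74 → f4 4a.
Outer hash (recomputed tag): even-index sum = 518 mod 256 = 6; odd-index sum = 279 mod 256 = 23 → 06 17.
Recomputed tag = 0617; claimed = 062a → mismatch.

invalid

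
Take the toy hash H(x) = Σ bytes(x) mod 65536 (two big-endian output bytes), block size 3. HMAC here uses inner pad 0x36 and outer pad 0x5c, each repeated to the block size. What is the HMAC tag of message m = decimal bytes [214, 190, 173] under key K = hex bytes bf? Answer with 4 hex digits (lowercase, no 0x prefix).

Key hex bytes bf is 1 byte ≤ B = 3; zero-pad to 3 bytes: K' = bf 00 00.
K' ⊕ ipad = 89 36 36.  K' ⊕ opad = e3 5c 5c.
Inner input = (K'⊕ipad) ∥ m = 89 36 36 ∥ d6 be ad.
Inner hash: sum = 137+54+54+214+190+173 = 822 → 03 36.
Outer input = (K'⊕opad) ∥ inner = e3 5c 5c ∥ 03 36.
Outer hash (tag): sum = 227+92+92+3+54 = 468 → 01 d4.

01d4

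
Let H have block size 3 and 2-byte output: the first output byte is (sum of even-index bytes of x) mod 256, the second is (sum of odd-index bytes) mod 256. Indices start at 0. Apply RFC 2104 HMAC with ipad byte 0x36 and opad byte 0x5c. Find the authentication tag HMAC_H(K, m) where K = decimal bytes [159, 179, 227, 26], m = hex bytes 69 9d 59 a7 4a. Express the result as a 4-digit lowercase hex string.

41bf

Key decimal bytes [159, 179, 227, 26] = 9f b3 e3 1a is 4 bytes > B = 3, so hash it first: H(key) = 82 cd, then zero-pad to 3 bytes: K' = 82 cd 00.
K' ⊕ ipad = b4 fb 36.  K' ⊕ opad = de 91 5c.
Inner input = (K'⊕ipad) ∥ m = b4 fb 36 ∥ 69 9d 59 a7 4a.
Inner hash: even-index sum = 558 mod 256 = 46; odd-index sum = 519 mod 256 = 7 → 2e 07.
Outer input = (K'⊕opad) ∥ inner = de 91 5c ∥ 2e 07.
Outer hash (tag): even-index sum = 321 mod 256 = 65; odd-index sum = 191 mod 256 = 191 → 41 bf.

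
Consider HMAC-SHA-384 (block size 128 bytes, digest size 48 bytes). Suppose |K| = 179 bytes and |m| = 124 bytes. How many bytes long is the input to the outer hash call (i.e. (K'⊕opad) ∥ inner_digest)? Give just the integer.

176

Key is 179 > 128 bytes, so it is hashed to 48 bytes then zero-padded to 128: |K'| = 128.
Outer input = (K'⊕opad) ∥ H(inner) → 128 + 48 = 176 bytes.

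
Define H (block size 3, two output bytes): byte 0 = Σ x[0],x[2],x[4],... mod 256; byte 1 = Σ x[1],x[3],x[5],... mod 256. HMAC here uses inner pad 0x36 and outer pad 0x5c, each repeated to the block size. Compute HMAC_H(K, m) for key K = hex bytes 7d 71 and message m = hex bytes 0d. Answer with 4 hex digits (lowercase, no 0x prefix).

Key hex bytes 7d 71 is 2 bytes ≤ B = 3; zero-pad to 3 bytes: K' = 7d 71 00.
K' ⊕ ipad = 4b 47 36.  K' ⊕ opad = 21 2d 5c.
Inner input = (K'⊕ipad) ∥ m = 4b 47 36 ∥ 0d.
Inner hash: even-index sum = 129 mod 256 = 129; odd-index sum = 84 mod 256 = 84 → 81 54.
Outer input = (K'⊕opad) ∥ inner = 21 2d 5c ∥ 81 54.
Outer hash (tag): even-index sum = 209 mod 256 = 209; odd-index sum = 174 mod 256 = 174 → d1 ae.

d1ae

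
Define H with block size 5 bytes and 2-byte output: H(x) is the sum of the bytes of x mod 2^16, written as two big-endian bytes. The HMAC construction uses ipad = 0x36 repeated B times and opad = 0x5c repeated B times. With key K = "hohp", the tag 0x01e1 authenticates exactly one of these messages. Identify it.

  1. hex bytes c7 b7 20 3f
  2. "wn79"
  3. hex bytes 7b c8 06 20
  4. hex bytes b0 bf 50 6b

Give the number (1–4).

Key "hohp" = 68 6f 68 70 is 4 bytes ≤ B = 5; zero-pad to 5 bytes: K' = 68 6f 68 70 00.
K' ⊕ ipad = 5e 59 5e 46 36; K' ⊕ opad = 34 33 34 2c 5c.
m1: inner = H(5e 59 5e 46 36 c7 b7 20 3f) = 03 6e; tag = H(34 33 34 2c 5c 03 6e) = 0194
m2: inner = H(5e 59 5e 46 36 77 6e 37 39) = 02 e6; tag = H(34 33 34 2c 5c 02 e6) = 020b
m3: inner = H(5e 59 5e 46 36 7b c8 06 20) = 02 fa; tag = H(34 33 34 2c 5c 02 fa) = 021f
m4: inner = H(5e 59 5e 46 36 b0 bf 50 6b) = 03 bb; tag = H(34 33 34 2c 5c 03 bb) = 01e1 ← matches

4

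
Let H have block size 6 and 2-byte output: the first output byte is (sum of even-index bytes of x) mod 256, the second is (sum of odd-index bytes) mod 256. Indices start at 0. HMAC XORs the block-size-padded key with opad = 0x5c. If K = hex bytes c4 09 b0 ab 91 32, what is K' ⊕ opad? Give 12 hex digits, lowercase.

Key hex bytes c4 09 b0 ab 91 32 is exactly B = 6 bytes: K' = c4 09 b0 ab 91 32.
XOR each byte with 0x5c: c4⊕5c=98, 09⊕5c=55, b0⊕5c=ec, ab⊕5c=f7, 91⊕5c=cd, 32⊕5c=6e.

9855ecf7cd6e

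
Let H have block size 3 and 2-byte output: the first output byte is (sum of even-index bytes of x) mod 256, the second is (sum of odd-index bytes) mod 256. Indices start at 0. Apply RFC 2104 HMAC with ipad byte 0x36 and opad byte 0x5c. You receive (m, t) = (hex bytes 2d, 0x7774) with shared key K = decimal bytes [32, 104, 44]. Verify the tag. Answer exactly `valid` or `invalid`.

Key decimal bytes [32, 104, 44] = 20 68 2c is exactly B = 3 bytes: K' = 20 68 2c.
K' ⊕ ipad = 16 5e 1a; K' ⊕ opad = 7c 34 70.
Inner hash: even-index sum = 48 mod 256 = 48; odd-index sum = 139 mod 256 = 139 → 30 8b.
Outer hash (recomputed tag): even-index sum = 375 mod 256 = 119; odd-index sum = 100 mod 256 = 100 → 77 64.
Recomputed tag = 7764; claimed = 7774 → mismatch.

invalid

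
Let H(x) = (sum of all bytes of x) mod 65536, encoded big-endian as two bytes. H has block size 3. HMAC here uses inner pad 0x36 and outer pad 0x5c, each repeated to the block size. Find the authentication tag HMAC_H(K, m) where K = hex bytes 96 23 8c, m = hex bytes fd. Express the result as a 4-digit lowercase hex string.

Key hex bytes 96 23 8c is exactly B = 3 bytes: K' = 96 23 8c.
K' ⊕ ipad = a0 15 ba.  K' ⊕ opad = ca 7f d0.
Inner input = (K'⊕ipad) ∥ m = a0 15 ba ∥ fd.
Inner hash: sum = 160+21+186+253 = 620 → 02 6c.
Outer input = (K'⊕opad) ∥ inner = ca 7f d0 ∥ 02 6c.
Outer hash (tag): sum = 202+127+208+2+108 = 647 → 02 87.

0287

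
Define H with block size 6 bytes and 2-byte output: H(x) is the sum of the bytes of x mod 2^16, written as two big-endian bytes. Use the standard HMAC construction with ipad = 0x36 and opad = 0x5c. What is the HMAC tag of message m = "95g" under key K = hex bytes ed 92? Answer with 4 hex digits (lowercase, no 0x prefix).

Key hex bytes ed 92 is 2 bytes ≤ B = 6; zero-pad to 6 bytes: K' = ed 92 00 00 00 00.
K' ⊕ ipad = db a4 36 36 36 36.  K' ⊕ opad = b1 ce 5c 5c 5c 5c.
Inner input = (K'⊕ipad) ∥ m = db a4 36 36 36 36 ∥ 39 35 67.
Inner hash: sum = 219+164+54+54+54+54+57+53+103 = 812 → 03 2c.
Outer input = (K'⊕opad) ∥ inner = b1 ce 5c 5c 5c 5c ∥ 03 2c.
Outer hash (tag): sum = 177+206+92+92+92+92+3+44 = 798 → 03 1e.

031e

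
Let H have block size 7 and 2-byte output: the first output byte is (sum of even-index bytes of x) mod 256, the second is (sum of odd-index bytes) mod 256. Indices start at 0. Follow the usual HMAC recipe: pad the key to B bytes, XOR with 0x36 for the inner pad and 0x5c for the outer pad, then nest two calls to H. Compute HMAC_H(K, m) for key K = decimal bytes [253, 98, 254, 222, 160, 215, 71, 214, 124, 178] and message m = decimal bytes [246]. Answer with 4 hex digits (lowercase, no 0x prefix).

Key decimal bytes [253, 98, 254, 222, 160, 215, 71, 214, 124, 178] = fd 62 fe de a0 d7 47 d6 7c b2 is 10 bytes > B = 7, so hash it first: H(key) = 5e 9f, then zero-pad to 7 bytes: K' = 5e 9f 00 00 00 00 00.
K' ⊕ ipad = 68 a9 36 36 36 36 36.  K' ⊕ opad = 02 c3 5c 5c 5c 5c 5c.
Inner input = (K'⊕ipad) ∥ m = 68 a9 36 36 36 36 36 ∥ f6.
Inner hash: even-index sum = 266 mod 256 = 10; odd-index sum = 523 mod 256 = 11 → 0a 0b.
Outer input = (K'⊕opad) ∥ inner = 02 c3 5c 5c 5c 5c 5c ∥ 0a 0b.
Outer hash (tag): even-index sum = 289 mod 256 = 33; odd-index sum = 389 mod 256 = 133 → 21 85.

2185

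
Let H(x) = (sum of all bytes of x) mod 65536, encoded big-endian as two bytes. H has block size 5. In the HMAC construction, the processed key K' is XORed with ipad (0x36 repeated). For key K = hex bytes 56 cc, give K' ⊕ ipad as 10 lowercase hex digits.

Key hex bytes 56 cc is 2 bytes ≤ B = 5; zero-pad to 5 bytes: K' = 56 cc 00 00 00.
XOR each byte with 0x36: 56⊕36=60, cc⊕36=fa, 00⊕36=36, 00⊕36=36, 00⊕36=36.

60fa363636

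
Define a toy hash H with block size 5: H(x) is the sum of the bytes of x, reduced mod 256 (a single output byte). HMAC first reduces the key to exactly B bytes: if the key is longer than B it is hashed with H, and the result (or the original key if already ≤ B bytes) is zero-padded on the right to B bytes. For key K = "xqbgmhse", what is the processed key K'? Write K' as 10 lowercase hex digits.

5f00000000

|K| = 8 > B = 5, so first hash the key.
H(K): sum = 120+113+98+103+109+104+115+101 = 863; mod 256 = 95 → 5f.
Zero-pad H(K) = 5f to 5 bytes: K' = 5f 00 00 00 00.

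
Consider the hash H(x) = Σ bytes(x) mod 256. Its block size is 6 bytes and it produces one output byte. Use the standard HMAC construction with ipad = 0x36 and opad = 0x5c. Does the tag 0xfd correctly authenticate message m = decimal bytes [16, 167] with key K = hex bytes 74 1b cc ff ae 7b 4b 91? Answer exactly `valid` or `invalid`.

valid

Key hex bytes 74 1b cc ff ae 7b 4b 91 is 8 bytes > B = 6, so hash it first: H(key) = 5f, then zero-pad to 6 bytes: K' = 5f 00 00 00 00 00.
K' ⊕ ipad = 69 36 36 36 36 36; K' ⊕ opad = 03 5c 5c 5c 5c 5c.
Inner hash: sum = 105+54+54+54+54+54+16+167 = 558; mod 256 = 46 → 2e.
Outer hash (recomputed tag): sum = 3+92+92+92+92+92+46 = 509; mod 256 = 253 → fd.
Recomputed tag = fd; claimed = fd → match.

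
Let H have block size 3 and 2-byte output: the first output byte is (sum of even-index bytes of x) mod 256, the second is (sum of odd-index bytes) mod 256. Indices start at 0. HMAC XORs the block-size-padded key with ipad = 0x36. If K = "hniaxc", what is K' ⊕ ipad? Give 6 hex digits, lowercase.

7f0436

Key "hniaxc" = 68 6e 69 61 78 63 is 6 bytes > B = 3, so hash it first: H(key) = 49 32, then zero-pad to 3 bytes: K' = 49 32 00.
XOR each byte with 0x36: 49⊕36=7f, 32⊕36=04, 00⊕36=36.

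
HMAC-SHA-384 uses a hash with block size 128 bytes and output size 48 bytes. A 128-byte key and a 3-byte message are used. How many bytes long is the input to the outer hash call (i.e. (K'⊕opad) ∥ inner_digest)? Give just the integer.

Key is 128 ≤ 128 bytes, zero-padded: |K'| = 128.
Outer input = (K'⊕opad) ∥ H(inner) → 128 + 48 = 176 bytes.

176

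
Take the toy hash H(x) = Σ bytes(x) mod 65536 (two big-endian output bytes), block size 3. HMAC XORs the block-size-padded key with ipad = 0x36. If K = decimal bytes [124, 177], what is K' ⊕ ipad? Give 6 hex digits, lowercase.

4a8736

Key decimal bytes [124, 177] = 7c b1 is 2 bytes ≤ B = 3; zero-pad to 3 bytes: K' = 7c b1 00.
XOR each byte with 0x36: 7c⊕36=4a, b1⊕36=87, 00⊕36=36.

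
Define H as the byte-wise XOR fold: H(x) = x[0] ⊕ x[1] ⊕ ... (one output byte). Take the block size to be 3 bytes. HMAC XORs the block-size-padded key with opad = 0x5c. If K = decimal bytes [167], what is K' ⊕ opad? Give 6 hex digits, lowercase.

fb5c5c

Key decimal bytes [167] = a7 is 1 byte ≤ B = 3; zero-pad to 3 bytes: K' = a7 00 00.
XOR each byte with 0x5c: a7⊕5c=fb, 00⊕5c=5c, 00⊕5c=5c.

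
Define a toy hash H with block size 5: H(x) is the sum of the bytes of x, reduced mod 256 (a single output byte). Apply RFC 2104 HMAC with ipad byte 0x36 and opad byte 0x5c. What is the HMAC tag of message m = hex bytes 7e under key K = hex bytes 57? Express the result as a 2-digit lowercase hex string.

Key hex bytes 57 is 1 byte ≤ B = 5; zero-pad to 5 bytes: K' = 57 00 00 00 00.
K' ⊕ ipad = 61 36 36 36 36.  K' ⊕ opad = 0b 5c 5c 5c 5c.
Inner input = (K'⊕ipad) ∥ m = 61 36 36 36 36 ∥ 7e.
Inner hash: sum = 97+54+54+54+54+126 = 439; mod 256 = 183 → b7.
Outer input = (K'⊕opad) ∥ inner = 0b 5c 5c 5c 5c ∥ b7.
Outer hash (tag): sum = 11+92+92+92+92+183 = 562; mod 256 = 50 → 32.

32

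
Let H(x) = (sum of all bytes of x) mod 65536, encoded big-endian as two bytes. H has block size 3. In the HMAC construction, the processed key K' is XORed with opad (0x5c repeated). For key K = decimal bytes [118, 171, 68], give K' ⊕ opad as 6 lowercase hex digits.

Key decimal bytes [118, 171, 68] = 76 ab 44 is exactly B = 3 bytes: K' = 76 ab 44.
XOR each byte with 0x5c: 76⊕5c=2a, ab⊕5c=f7, 44⊕5c=18.

2af718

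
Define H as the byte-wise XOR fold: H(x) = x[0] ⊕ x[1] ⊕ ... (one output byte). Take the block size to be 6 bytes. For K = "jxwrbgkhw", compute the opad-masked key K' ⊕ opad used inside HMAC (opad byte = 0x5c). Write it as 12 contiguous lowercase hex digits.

Key "jxwrbgkhw" = 6a 78 77 72 62 67 6b 68 77 is 9 bytes > B = 6, so hash it first: H(key) = 66, then zero-pad to 6 bytes: K' = 66 00 00 00 00 00.
XOR each byte with 0x5c: 66⊕5c=3a, 00⊕5c=5c, 00⊕5c=5c, 00⊕5c=5c, 00⊕5c=5c, 00⊕5c=5c.

3a5c5c5c5c5c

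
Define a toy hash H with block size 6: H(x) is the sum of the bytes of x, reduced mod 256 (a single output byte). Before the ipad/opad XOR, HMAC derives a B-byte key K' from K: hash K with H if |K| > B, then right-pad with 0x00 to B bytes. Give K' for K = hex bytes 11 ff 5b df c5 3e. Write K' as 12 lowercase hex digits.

Key hex bytes 11 ff 5b df c5 3e is exactly B = 6 bytes: K' = 11 ff 5b df c5 3e.

11ff5bdfc53e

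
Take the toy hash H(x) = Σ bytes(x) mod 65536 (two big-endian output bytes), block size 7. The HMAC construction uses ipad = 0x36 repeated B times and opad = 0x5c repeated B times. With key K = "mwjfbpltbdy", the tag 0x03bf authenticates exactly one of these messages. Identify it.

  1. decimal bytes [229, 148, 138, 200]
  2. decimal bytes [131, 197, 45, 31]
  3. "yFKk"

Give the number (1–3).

Key "mwjfbpltbdy" = 6d 77 6a 66 62 70 6c 74 62 64 79 is 11 bytes > B = 7, so hash it first: H(key) = 04 a5, then zero-pad to 7 bytes: K' = 04 a5 00 00 00 00 00.
K' ⊕ ipad = 32 93 36 36 36 36 36; K' ⊕ opad = 58 f9 5c 5c 5c 5c 5c.
m1: inner = H(32 93 36 36 36 36 36 e5 94 8a c8) = 04 9e; tag = H(58 f9 5c 5c 5c 5c 5c 04 9e) = 03bf ← matches
m2: inner = H(32 93 36 36 36 36 36 83 c5 2d 1f) = 03 67; tag = H(58 f9 5c 5c 5c 5c 5c 03 67) = 0387
m3: inner = H(32 93 36 36 36 36 36 79 46 4b 6b) = 03 48; tag = H(58 f9 5c 5c 5c 5c 5c 03 48) = 0368

1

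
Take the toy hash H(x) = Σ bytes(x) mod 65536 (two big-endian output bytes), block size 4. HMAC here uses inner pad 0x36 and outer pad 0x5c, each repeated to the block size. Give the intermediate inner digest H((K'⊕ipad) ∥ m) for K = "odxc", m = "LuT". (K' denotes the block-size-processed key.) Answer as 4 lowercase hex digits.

Key "odxc" = 6f 64 78 63 is exactly B = 4 bytes: K' = 6f 64 78 63.
K' ⊕ ipad = 59 52 4e 55.
Inner input = 59 52 4e 55 ∥ 4c 75 54.
Inner hash: sum = 89+82+78+85+76+117+84 = 611 → 02 63.

0263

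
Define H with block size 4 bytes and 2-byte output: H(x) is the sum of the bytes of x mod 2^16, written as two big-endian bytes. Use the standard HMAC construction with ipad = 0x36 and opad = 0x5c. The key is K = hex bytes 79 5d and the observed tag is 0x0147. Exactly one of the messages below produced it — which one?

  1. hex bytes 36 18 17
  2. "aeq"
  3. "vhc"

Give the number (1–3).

Key hex bytes 79 5d is 2 bytes ≤ B = 4; zero-pad to 4 bytes: K' = 79 5d 00 00.
K' ⊕ ipad = 4f 6b 36 36; K' ⊕ opad = 25 01 5c 5c.
m1: inner = H(4f 6b 36 36 36 18 17) = 01 8b; tag = H(25 01 5c 5c 01 8b) = 016a
m2: inner = H(4f 6b 36 36 61 65 71) = 02 5d; tag = H(25 01 5c 5c 02 5d) = 013d
m3: inner = H(4f 6b 36 36 76 68 63) = 02 67; tag = H(25 01 5c 5c 02 67) = 0147 ← matches

3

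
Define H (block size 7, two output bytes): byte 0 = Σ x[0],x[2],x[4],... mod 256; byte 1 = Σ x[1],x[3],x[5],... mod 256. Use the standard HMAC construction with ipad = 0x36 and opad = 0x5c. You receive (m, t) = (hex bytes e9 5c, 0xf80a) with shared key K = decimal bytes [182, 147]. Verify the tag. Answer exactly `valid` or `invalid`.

invalid

Key decimal bytes [182, 147] = b6 93 is 2 bytes ≤ B = 7; zero-pad to 7 bytes: K' = b6 93 00 00 00 00 00.
K' ⊕ ipad = 80 a5 36 36 36 36 36; K' ⊕ opad = ea cf 5c 5c 5c 5c 5c.
Inner hash: even-index sum = 382 mod 256 = 126; odd-index sum = 506 mod 256 = 250 → 7e fa.
Outer hash (recomputed tag): even-index sum = 760 mod 256 = 248; odd-index sum = 517 mod 256 = 5 → f8 05.
Recomputed tag = f805; claimed = f80a → mismatch.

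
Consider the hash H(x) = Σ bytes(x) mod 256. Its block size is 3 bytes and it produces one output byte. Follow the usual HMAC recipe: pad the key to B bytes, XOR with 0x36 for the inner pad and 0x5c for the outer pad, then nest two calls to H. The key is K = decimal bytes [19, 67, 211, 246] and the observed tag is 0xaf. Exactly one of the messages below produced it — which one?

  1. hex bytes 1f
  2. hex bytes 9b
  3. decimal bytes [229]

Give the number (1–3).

1

Key decimal bytes [19, 67, 211, 246] = 13 43 d3 f6 is 4 bytes > B = 3, so hash it first: H(key) = 1f, then zero-pad to 3 bytes: K' = 1f 00 00.
K' ⊕ ipad = 29 36 36; K' ⊕ opad = 43 5c 5c.
m1: inner = H(29 36 36 1f) = b4; tag = H(43 5c 5c b4) = af ← matches
m2: inner = H(29 36 36 9b) = 30; tag = H(43 5c 5c 30) = 2b
m3: inner = H(29 36 36 e5) = 7a; tag = H(43 5c 5c 7a) = 75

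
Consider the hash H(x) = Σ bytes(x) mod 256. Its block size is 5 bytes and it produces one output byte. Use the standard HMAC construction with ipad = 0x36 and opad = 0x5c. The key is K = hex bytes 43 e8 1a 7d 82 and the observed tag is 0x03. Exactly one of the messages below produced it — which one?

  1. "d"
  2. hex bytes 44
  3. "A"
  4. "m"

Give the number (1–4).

Key hex bytes 43 e8 1a 7d 82 is exactly B = 5 bytes: K' = 43 e8 1a 7d 82.
K' ⊕ ipad = 75 de 2c 4b b4; K' ⊕ opad = 1f b4 46 21 de.
m1: inner = H(75 de 2c 4b b4 64) = e2; tag = H(1f b4 46 21 de e2) = fa
m2: inner = H(75 de 2c 4b b4 44) = c2; tag = H(1f b4 46 21 de c2) = da
m3: inner = H(75 de 2c 4b b4 41) = bf; tag = H(1f b4 46 21 de bf) = d7
m4: inner = H(75 de 2c 4b b4 6d) = eb; tag = H(1f b4 46 21 de eb) = 03 ← matches

4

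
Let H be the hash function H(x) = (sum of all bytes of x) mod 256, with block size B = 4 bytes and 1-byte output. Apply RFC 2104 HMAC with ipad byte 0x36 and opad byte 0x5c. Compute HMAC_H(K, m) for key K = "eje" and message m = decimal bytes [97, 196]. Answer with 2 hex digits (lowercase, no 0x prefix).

61

Key "eje" = 65 6a 65 is 3 bytes ≤ B = 4; zero-pad to 4 bytes: K' = 65 6a 65 00.
K' ⊕ ipad = 53 5c 53 36.  K' ⊕ opad = 39 36 39 5c.
Inner input = (K'⊕ipad) ∥ m = 53 5c 53 36 ∥ 61 c4.
Inner hash: sum = 83+92+83+54+97+196 = 605; mod 256 = 93 → 5d.
Outer input = (K'⊕opad) ∥ inner = 39 36 39 5c ∥ 5d.
Outer hash (tag): sum = 57+54+57+92+93 = 353; mod 256 = 97 → 61.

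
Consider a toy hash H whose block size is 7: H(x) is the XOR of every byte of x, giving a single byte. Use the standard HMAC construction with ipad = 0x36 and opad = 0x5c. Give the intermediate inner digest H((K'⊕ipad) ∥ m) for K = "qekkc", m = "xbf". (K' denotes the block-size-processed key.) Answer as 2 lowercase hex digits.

Key "qekkc" = 71 65 6b 6b 63 is 5 bytes ≤ B = 7; zero-pad to 7 bytes: K' = 71 65 6b 6b 63 00 00.
K' ⊕ ipad = 47 53 5d 5d 55 36 36.
Inner input = 47 53 5d 5d 55 36 36 ∥ 78 62 66.
Inner hash: XOR 47⊕53⊕5d⊕5d⊕55⊕36⊕36⊕78⊕62⊕66 = 3d.

3d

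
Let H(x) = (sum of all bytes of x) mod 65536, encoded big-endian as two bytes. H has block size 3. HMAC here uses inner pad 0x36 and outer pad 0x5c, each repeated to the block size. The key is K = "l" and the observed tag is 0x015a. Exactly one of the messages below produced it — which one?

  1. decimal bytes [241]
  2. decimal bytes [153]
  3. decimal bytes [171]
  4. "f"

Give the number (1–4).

Key "l" = 6c is 1 byte ≤ B = 3; zero-pad to 3 bytes: K' = 6c 00 00.
K' ⊕ ipad = 5a 36 36; K' ⊕ opad = 30 5c 5c.
m1: inner = H(5a 36 36 f1) = 01 b7; tag = H(30 5c 5c 01 b7) = 01a0
m2: inner = H(5a 36 36 99) = 01 5f; tag = H(30 5c 5c 01 5f) = 0148
m3: inner = H(5a 36 36 ab) = 01 71; tag = H(30 5c 5c 01 71) = 015a ← matches
m4: inner = H(5a 36 36 66) = 01 2c; tag = H(30 5c 5c 01 2c) = 0115

3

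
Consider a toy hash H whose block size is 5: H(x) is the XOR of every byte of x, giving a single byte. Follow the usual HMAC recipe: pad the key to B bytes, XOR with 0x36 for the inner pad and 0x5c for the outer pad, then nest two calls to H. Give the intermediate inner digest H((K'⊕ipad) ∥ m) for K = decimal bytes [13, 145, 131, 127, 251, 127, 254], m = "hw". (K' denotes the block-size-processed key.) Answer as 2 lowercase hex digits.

33

Key decimal bytes [13, 145, 131, 127, 251, 127, 254] = 0d 91 83 7f fb 7f fe is 7 bytes > B = 5, so hash it first: H(key) = 1a, then zero-pad to 5 bytes: K' = 1a 00 00 00 00.
K' ⊕ ipad = 2c 36 36 36 36.
Inner input = 2c 36 36 36 36 ∥ 68 77.
Inner hash: XOR 2c⊕36⊕36⊕36⊕36⊕68⊕77 = 33.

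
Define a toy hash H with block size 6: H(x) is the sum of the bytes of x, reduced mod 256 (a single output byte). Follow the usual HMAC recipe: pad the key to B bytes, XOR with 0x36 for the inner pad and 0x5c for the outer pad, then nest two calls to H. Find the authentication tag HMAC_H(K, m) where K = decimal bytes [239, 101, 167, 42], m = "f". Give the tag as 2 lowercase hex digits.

c0

Key decimal bytes [239, 101, 167, 42] = ef 65 a7 2a is 4 bytes ≤ B = 6; zero-pad to 6 bytes: K' = ef 65 a7 2a 00 00.
K' ⊕ ipad = d9 53 91 1c 36 36.  K' ⊕ opad = b3 39 fb 76 5c 5c.
Inner input = (K'⊕ipad) ∥ m = d9 53 91 1c 36 36 ∥ 66.
Inner hash: sum = 217+83+145+28+54+54+102 = 683; mod 256 = 171 → ab.
Outer input = (K'⊕opad) ∥ inner = b3 39 fb 76 5c 5c ∥ ab.
Outer hash (tag): sum = 179+57+251+118+92+92+171 = 960; mod 256 = 192 → c0.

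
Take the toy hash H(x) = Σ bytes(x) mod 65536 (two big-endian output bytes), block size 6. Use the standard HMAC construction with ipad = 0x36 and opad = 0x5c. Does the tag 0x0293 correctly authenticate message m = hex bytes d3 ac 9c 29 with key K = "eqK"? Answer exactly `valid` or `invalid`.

invalid

Key "eqK" = 65 71 4b is 3 bytes ≤ B = 6; zero-pad to 6 bytes: K' = 65 71 4b 00 00 00.
K' ⊕ ipad = 53 47 7d 36 36 36; K' ⊕ opad = 39 2d 17 5c 5c 5c.
Inner hash: sum = 83+71+125+54+54+54+211+172+156+41 = 1021 → 03 fd.
Outer hash (recomputed tag): sum = 57+45+23+92+92+92+3+253 = 657 → 02 91.
Recomputed tag = 0291; claimed = 0293 → mismatch.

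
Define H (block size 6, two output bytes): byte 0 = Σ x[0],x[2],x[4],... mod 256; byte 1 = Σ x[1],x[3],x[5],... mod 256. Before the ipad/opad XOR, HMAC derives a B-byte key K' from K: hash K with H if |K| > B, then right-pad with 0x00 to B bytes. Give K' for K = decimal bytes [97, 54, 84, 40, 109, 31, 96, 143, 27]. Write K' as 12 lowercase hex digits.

9d0c00000000

|K| = 9 > B = 6, so first hash the key.
H(K): even-index sum = 413 mod 256 = 157; odd-index sum = 268 mod 256 = 12 → 9d 0c.
Zero-pad H(K) = 9d 0c to 6 bytes: K' = 9d 0c 00 00 00 00.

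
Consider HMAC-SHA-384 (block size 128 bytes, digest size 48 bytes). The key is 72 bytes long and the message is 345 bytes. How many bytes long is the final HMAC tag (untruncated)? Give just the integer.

48

The tag is one SHA-384 digest: 48 bytes.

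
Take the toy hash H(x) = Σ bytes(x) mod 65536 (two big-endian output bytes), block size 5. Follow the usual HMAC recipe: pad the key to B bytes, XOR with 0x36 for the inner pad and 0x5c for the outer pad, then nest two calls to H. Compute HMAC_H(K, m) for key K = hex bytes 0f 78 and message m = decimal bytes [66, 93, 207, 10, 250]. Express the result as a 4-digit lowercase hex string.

Key hex bytes 0f 78 is 2 bytes ≤ B = 5; zero-pad to 5 bytes: K' = 0f 78 00 00 00.
K' ⊕ ipad = 39 4e 36 36 36.  K' ⊕ opad = 53 24 5c 5c 5c.
Inner input = (K'⊕ipad) ∥ m = 39 4e 36 36 36 ∥ 42 5d cf 0a fa.
Inner hash: sum = 57+78+54+54+54+66+93+207+10+250 = 923 → 03 9b.
Outer input = (K'⊕opad) ∥ inner = 53 24 5c 5c 5c ∥ 03 9b.
Outer hash (tag): sum = 83+36+92+92+92+3+155 = 553 → 02 29.

0229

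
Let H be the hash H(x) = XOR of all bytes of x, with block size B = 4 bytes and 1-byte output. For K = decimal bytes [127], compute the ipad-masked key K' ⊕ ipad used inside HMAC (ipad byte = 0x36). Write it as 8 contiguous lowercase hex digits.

49363636

Key decimal bytes [127] = 7f is 1 byte ≤ B = 4; zero-pad to 4 bytes: K' = 7f 00 00 00.
XOR each byte with 0x36: 7f⊕36=49, 00⊕36=36, 00⊕36=36, 00⊕36=36.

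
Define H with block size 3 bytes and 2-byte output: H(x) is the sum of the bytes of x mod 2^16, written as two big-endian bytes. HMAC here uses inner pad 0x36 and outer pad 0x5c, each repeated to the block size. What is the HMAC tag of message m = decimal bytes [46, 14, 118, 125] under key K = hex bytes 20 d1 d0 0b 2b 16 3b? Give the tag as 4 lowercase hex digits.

00e7

Key hex bytes 20 d1 d0 0b 2b 16 3b is 7 bytes > B = 3, so hash it first: H(key) = 02 48, then zero-pad to 3 bytes: K' = 02 48 00.
K' ⊕ ipad = 34 7e 36.  K' ⊕ opad = 5e 14 5c.
Inner input = (K'⊕ipad) ∥ m = 34 7e 36 ∥ 2e 0e 76 7d.
Inner hash: sum = 52+126+54+46+14+118+125 = 535 → 02 17.
Outer input = (K'⊕opad) ∥ inner = 5e 14 5c ∥ 02 17.
Outer hash (tag): sum = 94+20+92+2+23 = 231 → 00 e7.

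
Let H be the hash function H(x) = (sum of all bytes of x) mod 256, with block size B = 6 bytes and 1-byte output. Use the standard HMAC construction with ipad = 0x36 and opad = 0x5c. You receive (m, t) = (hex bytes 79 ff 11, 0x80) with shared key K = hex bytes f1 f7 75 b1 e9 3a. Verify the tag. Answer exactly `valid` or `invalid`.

invalid

Key hex bytes f1 f7 75 b1 e9 3a is exactly B = 6 bytes: K' = f1 f7 75 b1 e9 3a.
K' ⊕ ipad = c7 c1 43 87 df 0c; K' ⊕ opad = ad ab 29 ed b5 66.
Inner hash: sum = 199+193+67+135+223+12+121+255+17 = 1222; mod 256 = 198 → c6.
Outer hash (recomputed tag): sum = 173+171+41+237+181+102+198 = 1103; mod 256 = 79 → 4f.
Recomputed tag = 4f; claimed = 80 → mismatch.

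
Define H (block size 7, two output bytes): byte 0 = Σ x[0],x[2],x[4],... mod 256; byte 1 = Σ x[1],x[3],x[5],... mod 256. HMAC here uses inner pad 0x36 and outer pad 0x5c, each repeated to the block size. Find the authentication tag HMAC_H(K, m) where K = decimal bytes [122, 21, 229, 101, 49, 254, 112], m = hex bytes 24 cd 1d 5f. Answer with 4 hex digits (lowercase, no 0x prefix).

f7bc

Key decimal bytes [122, 21, 229, 101, 49, 254, 112] = 7a 15 e5 65 31 fe 70 is exactly B = 7 bytes: K' = 7a 15 e5 65 31 fe 70.
K' ⊕ ipad = 4c 23 d3 53 07 c8 46.  K' ⊕ opad = 26 49 b9 39 6d a2 2c.
Inner input = (K'⊕ipad) ∥ m = 4c 23 d3 53 07 c8 46 ∥ 24 cd 1d 5f.
Inner hash: even-index sum = 664 mod 256 = 152; odd-index sum = 383 mod 256 = 127 → 98 7f.
Outer input = (K'⊕opad) ∥ inner = 26 49 b9 39 6d a2 2c ∥ 98 7f.
Outer hash (tag): even-index sum = 503 mod 256 = 247; odd-index sum = 444 mod 256 = 188 → f7 bc.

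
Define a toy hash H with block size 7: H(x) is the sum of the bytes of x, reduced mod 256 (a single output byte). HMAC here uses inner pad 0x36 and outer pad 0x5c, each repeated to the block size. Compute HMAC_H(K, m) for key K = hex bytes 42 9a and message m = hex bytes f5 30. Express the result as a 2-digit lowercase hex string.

03

Key hex bytes 42 9a is 2 bytes ≤ B = 7; zero-pad to 7 bytes: K' = 42 9a 00 00 00 00 00.
K' ⊕ ipad = 74 ac 36 36 36 36 36.  K' ⊕ opad = 1e c6 5c 5c 5c 5c 5c.
Inner input = (K'⊕ipad) ∥ m = 74 ac 36 36 36 36 36 ∥ f5 30.
Inner hash: sum = 116+172+54+54+54+54+54+245+48 = 851; mod 256 = 83 → 53.
Outer input = (K'⊕opad) ∥ inner = 1e c6 5c 5c 5c 5c 5c ∥ 53.
Outer hash (tag): sum = 30+198+92+92+92+92+92+83 = 771; mod 256 = 3 → 03.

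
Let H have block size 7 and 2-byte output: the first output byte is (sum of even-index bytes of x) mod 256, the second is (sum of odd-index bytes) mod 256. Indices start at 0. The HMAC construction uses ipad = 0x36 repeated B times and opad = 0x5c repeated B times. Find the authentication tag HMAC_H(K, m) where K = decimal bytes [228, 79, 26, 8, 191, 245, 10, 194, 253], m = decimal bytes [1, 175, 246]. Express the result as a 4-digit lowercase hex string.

474d

Key decimal bytes [228, 79, 26, 8, 191, 245, 10, 194, 253] = e4 4f 1a 08 bf f5 0a c2 fd is 9 bytes > B = 7, so hash it first: H(key) = c4 0e, then zero-pad to 7 bytes: K' = c4 0e 00 00 00 00 00.
K' ⊕ ipad = f2 38 36 36 36 36 36.  K' ⊕ opad = 98 52 5c 5c 5c 5c 5c.
Inner input = (K'⊕ipad) ∥ m = f2 38 36 36 36 36 36 ∥ 01 af f6.
Inner hash: even-index sum = 579 mod 256 = 67; odd-index sum = 411 mod 256 = 155 → 43 9b.
Outer input = (K'⊕opad) ∥ inner = 98 52 5c 5c 5c 5c 5c ∥ 43 9b.
Outer hash (tag): even-index sum = 583 mod 256 = 71; odd-index sum = 333 mod 256 = 77 → 47 4d.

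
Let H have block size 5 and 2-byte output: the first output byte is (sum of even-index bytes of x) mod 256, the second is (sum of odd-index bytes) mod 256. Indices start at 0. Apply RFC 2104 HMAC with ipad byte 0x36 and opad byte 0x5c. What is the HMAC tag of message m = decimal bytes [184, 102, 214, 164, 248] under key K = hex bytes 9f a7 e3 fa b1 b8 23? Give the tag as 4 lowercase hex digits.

ed37

Key hex bytes 9f a7 e3 fa b1 b8 23 is 7 bytes > B = 5, so hash it first: H(key) = 56 59, then zero-pad to 5 bytes: K' = 56 59 00 00 00.
K' ⊕ ipad = 60 6f 36 36 36.  K' ⊕ opad = 0a 05 5c 5c 5c.
Inner input = (K'⊕ipad) ∥ m = 60 6f 36 36 36 ∥ b8 66 d6 a4 f8.
Inner hash: even-index sum = 470 mod 256 = 214; odd-index sum = 811 mod 256 = 43 → d6 2b.
Outer input = (K'⊕opad) ∥ inner = 0a 05 5c 5c 5c ∥ d6 2b.
Outer hash (tag): even-index sum = 237 mod 256 = 237; odd-index sum = 311 mod 256 = 55 → ed 37.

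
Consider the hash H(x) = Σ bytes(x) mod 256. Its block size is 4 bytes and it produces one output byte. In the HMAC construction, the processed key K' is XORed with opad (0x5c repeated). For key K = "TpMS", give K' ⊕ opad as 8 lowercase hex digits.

Key "TpMS" = 54 70 4d 53 is exactly B = 4 bytes: K' = 54 70 4d 53.
XOR each byte with 0x5c: 54⊕5c=08, 70⊕5c=2c, 4d⊕5c=11, 53⊕5c=0f.

082c110f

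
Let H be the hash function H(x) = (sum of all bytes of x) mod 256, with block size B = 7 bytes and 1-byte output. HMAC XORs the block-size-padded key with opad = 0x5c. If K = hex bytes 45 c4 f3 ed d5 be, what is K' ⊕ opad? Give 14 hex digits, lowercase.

1998afb189e25c

Key hex bytes 45 c4 f3 ed d5 be is 6 bytes ≤ B = 7; zero-pad to 7 bytes: K' = 45 c4 f3 ed d5 be 00.
XOR each byte with 0x5c: 45⊕5c=19, c4⊕5c=98, f3⊕5c=af, ed⊕5c=b1, d5⊕5c=89, be⊕5c=e2, 00⊕5c=5c.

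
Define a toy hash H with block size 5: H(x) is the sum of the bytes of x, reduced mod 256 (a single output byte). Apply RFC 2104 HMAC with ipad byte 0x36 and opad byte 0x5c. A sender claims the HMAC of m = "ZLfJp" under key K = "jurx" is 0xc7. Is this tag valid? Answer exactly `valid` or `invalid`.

invalid

Key "jurx" = 6a 75 72 78 is 4 bytes ≤ B = 5; zero-pad to 5 bytes: K' = 6a 75 72 78 00.
K' ⊕ ipad = 5c 43 44 4e 36; K' ⊕ opad = 36 29 2e 24 5c.
Inner hash: sum = 92+67+68+78+54+90+76+102+74+112 = 813; mod 256 = 45 → 2d.
Outer hash (recomputed tag): sum = 54+41+46+36+92+45 = 314; mod 256 = 58 → 3a.
Recomputed tag = 3a; claimed = c7 → mismatch.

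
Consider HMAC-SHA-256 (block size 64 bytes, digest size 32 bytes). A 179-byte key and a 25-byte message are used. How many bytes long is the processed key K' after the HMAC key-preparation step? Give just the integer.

Key is 179 > 64 bytes, so it is hashed to 32 bytes then zero-padded to 64: |K'| = 64.

64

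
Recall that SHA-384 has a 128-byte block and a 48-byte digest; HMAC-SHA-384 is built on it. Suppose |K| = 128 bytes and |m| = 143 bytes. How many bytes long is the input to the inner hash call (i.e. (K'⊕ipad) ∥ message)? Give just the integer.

271

Key is 128 ≤ 128 bytes, zero-padded: |K'| = 128.
Inner input = (K'⊕ipad) ∥ m → 128 + 143 = 271 bytes.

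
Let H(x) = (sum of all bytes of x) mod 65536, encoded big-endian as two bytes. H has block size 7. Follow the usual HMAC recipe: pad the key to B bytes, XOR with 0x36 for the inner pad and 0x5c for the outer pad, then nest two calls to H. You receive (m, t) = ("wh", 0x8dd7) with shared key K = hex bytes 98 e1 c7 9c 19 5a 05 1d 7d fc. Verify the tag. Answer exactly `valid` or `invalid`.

Key hex bytes 98 e1 c7 9c 19 5a 05 1d 7d fc is 10 bytes > B = 7, so hash it first: H(key) = 04 ea, then zero-pad to 7 bytes: K' = 04 ea 00 00 00 00 00.
K' ⊕ ipad = 32 dc 36 36 36 36 36; K' ⊕ opad = 58 b6 5c 5c 5c 5c 5c.
Inner hash: sum = 50+220+54+54+54+54+54+119+104 = 763 → 02 fb.
Outer hash (recomputed tag): sum = 88+182+92+92+92+92+92+2+251 = 983 → 03 d7.
Recomputed tag = 03d7; claimed = 8dd7 → mismatch.

invalid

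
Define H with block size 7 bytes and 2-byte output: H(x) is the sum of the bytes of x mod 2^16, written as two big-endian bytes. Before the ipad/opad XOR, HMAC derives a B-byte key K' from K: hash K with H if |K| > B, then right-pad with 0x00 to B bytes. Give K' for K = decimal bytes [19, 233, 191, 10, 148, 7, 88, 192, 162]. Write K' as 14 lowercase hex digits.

041a0000000000

|K| = 9 > B = 7, so first hash the key.
H(K): sum = 19+233+191+10+148+7+88+192+162 = 1050 → 04 1a.
Zero-pad H(K) = 04 1a to 7 bytes: K' = 04 1a 00 00 00 00 00.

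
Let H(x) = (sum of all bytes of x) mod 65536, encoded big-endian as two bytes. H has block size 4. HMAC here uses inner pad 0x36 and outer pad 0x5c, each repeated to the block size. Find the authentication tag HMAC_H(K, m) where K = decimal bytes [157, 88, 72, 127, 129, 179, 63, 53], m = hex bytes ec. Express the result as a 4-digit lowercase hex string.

022f

Key decimal bytes [157, 88, 72, 127, 129, 179, 63, 53] = 9d 58 48 7f 81 b3 3f 35 is 8 bytes > B = 4, so hash it first: H(key) = 03 64, then zero-pad to 4 bytes: K' = 03 64 00 00.
K' ⊕ ipad = 35 52 36 36.  K' ⊕ opad = 5f 38 5c 5c.
Inner input = (K'⊕ipad) ∥ m = 35 52 36 36 ∥ ec.
Inner hash: sum = 53+82+54+54+236 = 479 → 01 df.
Outer input = (K'⊕opad) ∥ inner = 5f 38 5c 5c ∥ 01 df.
Outer hash (tag): sum = 95+56+92+92+1+223 = 559 → 02 2f.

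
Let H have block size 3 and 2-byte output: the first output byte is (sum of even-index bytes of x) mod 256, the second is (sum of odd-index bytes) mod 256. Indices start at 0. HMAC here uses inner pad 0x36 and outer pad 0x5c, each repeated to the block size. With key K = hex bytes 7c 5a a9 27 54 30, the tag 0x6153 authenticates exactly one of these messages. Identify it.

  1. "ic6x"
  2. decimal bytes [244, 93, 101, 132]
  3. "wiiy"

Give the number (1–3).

2

Key hex bytes 7c 5a a9 27 54 30 is 6 bytes > B = 3, so hash it first: H(key) = 79 b1, then zero-pad to 3 bytes: K' = 79 b1 00.
K' ⊕ ipad = 4f 87 36; K' ⊕ opad = 25 ed 5c.
m1: inner = H(4f 87 36 69 63 36 78) = 60 26; tag = H(25 ed 5c 60 26) = a74d
m2: inner = H(4f 87 36 f4 5d 65 84) = 66 e0; tag = H(25 ed 5c 66 e0) = 6153 ← matches
m3: inner = H(4f 87 36 77 69 69 79) = 67 67; tag = H(25 ed 5c 67 67) = e854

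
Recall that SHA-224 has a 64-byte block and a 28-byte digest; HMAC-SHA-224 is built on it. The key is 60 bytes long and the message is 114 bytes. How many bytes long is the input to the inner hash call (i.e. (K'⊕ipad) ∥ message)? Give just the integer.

178

Key is 60 ≤ 64 bytes, zero-padded: |K'| = 64.
Inner input = (K'⊕ipad) ∥ m → 64 + 114 = 178 bytes.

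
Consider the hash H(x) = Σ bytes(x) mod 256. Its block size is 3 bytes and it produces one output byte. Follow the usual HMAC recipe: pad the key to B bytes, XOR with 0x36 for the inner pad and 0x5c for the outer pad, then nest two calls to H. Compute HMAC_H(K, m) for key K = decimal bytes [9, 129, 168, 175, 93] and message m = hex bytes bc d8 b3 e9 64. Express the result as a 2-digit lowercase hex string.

22

Key decimal bytes [9, 129, 168, 175, 93] = 09 81 a8 af 5d is 5 bytes > B = 3, so hash it first: H(key) = 3e, then zero-pad to 3 bytes: K' = 3e 00 00.
K' ⊕ ipad = 08 36 36.  K' ⊕ opad = 62 5c 5c.
Inner input = (K'⊕ipad) ∥ m = 08 36 36 ∥ bc d8 b3 e9 64.
Inner hash: sum = 8+54+54+188+216+179+233+100 = 1032; mod 256 = 8 → 08.
Outer input = (K'⊕opad) ∥ inner = 62 5c 5c ∥ 08.
Outer hash (tag): sum = 98+92+92+8 = 290; mod 256 = 34 → 22.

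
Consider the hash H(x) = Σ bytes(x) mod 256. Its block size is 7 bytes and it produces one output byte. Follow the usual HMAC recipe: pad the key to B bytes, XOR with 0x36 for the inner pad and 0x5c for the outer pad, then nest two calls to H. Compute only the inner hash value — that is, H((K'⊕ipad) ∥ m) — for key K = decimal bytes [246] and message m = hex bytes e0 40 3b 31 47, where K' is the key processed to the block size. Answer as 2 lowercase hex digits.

Key decimal bytes [246] = f6 is 1 byte ≤ B = 7; zero-pad to 7 bytes: K' = f6 00 00 00 00 00 00.
K' ⊕ ipad = c0 36 36 36 36 36 36.
Inner input = c0 36 36 36 36 36 36 ∥ e0 40 3b 31 47.
Inner hash: sum = 192+54+54+54+54+54+54+224+64+59+49+71 = 983; mod 256 = 215 → d7.

d7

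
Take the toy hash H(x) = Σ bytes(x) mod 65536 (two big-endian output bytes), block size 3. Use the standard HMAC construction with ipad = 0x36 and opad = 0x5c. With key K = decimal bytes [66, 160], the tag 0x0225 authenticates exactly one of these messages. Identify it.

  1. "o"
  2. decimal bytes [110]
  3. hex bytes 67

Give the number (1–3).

Key decimal bytes [66, 160] = 42 a0 is 2 bytes ≤ B = 3; zero-pad to 3 bytes: K' = 42 a0 00.
K' ⊕ ipad = 74 96 36; K' ⊕ opad = 1e fc 5c.
m1: inner = H(74 96 36 6f) = 01 af; tag = H(1e fc 5c 01 af) = 0226
m2: inner = H(74 96 36 6e) = 01 ae; tag = H(1e fc 5c 01 ae) = 0225 ← matches
m3: inner = H(74 96 36 67) = 01 a7; tag = H(1e fc 5c 01 a7) = 021e

2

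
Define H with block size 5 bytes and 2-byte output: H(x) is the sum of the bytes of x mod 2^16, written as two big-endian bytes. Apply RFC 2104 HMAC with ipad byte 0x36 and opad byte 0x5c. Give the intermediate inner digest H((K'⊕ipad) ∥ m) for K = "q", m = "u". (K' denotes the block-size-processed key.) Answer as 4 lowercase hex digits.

0194

Key "q" = 71 is 1 byte ≤ B = 5; zero-pad to 5 bytes: K' = 71 00 00 00 00.
K' ⊕ ipad = 47 36 36 36 36.
Inner input = 47 36 36 36 36 ∥ 75.
Inner hash: sum = 71+54+54+54+54+117 = 404 → 01 94.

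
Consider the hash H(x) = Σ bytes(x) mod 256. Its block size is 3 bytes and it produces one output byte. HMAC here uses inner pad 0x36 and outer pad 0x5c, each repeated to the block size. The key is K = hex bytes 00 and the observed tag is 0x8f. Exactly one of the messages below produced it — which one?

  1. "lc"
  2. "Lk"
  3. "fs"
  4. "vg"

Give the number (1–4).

3

Key hex bytes 00 is 1 byte ≤ B = 3; zero-pad to 3 bytes: K' = 00 00 00.
K' ⊕ ipad = 36 36 36; K' ⊕ opad = 5c 5c 5c.
m1: inner = H(36 36 36 6c 63) = 71; tag = H(5c 5c 5c 71) = 85
m2: inner = H(36 36 36 4c 6b) = 59; tag = H(5c 5c 5c 59) = 6d
m3: inner = H(36 36 36 66 73) = 7b; tag = H(5c 5c 5c 7b) = 8f ← matches
m4: inner = H(36 36 36 76 67) = 7f; tag = H(5c 5c 5c 7f) = 93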